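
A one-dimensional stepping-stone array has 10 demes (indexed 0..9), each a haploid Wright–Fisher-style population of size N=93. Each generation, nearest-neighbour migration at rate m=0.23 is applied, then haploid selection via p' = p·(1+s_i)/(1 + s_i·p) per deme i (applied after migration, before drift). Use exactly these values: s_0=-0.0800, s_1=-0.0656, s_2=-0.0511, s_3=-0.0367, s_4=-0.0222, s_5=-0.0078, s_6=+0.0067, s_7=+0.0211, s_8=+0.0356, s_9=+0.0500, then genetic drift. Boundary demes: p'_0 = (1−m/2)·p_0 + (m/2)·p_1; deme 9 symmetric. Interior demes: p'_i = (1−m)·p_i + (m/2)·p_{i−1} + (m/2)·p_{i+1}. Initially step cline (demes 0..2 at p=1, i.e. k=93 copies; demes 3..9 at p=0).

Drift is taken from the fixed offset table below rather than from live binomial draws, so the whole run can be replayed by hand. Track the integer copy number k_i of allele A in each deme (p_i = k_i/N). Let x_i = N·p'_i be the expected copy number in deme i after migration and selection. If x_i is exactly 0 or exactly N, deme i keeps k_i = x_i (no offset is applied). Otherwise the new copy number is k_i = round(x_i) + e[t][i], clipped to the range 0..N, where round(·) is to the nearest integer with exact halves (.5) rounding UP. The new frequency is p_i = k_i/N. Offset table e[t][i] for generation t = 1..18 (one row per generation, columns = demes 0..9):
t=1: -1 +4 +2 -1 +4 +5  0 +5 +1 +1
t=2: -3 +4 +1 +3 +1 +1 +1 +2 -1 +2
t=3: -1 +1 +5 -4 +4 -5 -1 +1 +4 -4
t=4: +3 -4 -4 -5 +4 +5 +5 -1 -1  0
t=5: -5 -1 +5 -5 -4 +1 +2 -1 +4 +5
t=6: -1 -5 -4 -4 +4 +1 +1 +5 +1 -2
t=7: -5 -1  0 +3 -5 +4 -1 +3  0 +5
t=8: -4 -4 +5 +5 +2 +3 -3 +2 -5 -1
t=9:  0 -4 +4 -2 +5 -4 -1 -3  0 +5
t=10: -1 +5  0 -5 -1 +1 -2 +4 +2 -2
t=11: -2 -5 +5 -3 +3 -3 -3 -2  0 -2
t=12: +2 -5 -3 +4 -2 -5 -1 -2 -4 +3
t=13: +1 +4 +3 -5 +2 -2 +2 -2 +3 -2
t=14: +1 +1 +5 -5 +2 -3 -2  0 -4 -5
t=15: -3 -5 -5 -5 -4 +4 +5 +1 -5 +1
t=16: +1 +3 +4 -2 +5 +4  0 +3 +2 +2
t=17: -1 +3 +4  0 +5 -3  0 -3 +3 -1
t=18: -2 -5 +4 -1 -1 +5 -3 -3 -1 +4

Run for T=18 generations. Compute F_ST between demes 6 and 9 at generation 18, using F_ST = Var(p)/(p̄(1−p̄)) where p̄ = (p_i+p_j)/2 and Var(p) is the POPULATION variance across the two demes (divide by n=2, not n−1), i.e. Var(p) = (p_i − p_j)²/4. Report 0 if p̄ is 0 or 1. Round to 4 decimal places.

t=0: k=[93 93 93 0 0 0 0 0 0 0]
t=1: x=[93.0000 93.0000 81.7984 10.3462 0.0000 0.0000 0.0000 0.0000 0.0000 0.0000] k=[93 93 84 9 0 0 0 0 0 0]
t=2: x=[93.0000 91.8932 75.6830 16.0865 1.0123 0.0000 0.0000 0.0000 0.0000 0.0000] k=[93 93 77 19 2 0 0 0 0 0]
t=3: x=[93.0000 91.0336 71.3099 23.0605 3.6455 0.2282 0.0000 0.0000 0.0000 0.0000] k=[93 92 76 19 8 0 0 0 0 0]
t=4: x=[92.8750 90.0897 70.3998 23.6250 8.1760 0.9129 0.0000 0.0000 0.0000 0.0000] k=[93 86 66 19 12 6 0 0 0 0]
t=5: x=[92.1257 83.9665 61.8174 22.9476 11.8804 5.9562 0.6946 0.0000 0.0000 0.0000] k=[87 83 67 18 8 7 3 0 0 0]
t=6: x=[86.0204 80.9248 62.1330 21.8537 8.8535 6.6068 3.1352 0.3523 0.0000 0.0000] k=[85 76 58 18 13 8 4 5 0 0]
t=7: x=[83.2616 73.9581 54.2902 21.4027 12.7510 8.0572 4.6041 4.3966 0.5953 0.0000] k=[78 73 54 24 8 12 4 7 1 0]
t=8: x=[76.3137 70.2441 51.5335 24.9220 10.0962 10.5466 5.2983 6.0826 1.6301 0.1207] k=[72 66 57 30 12 14 2 8 0 0]
t=9: x=[69.8925 64.3271 53.7452 30.2667 14.0304 12.3061 4.0961 6.5154 0.9524 0.0000] k=[70 60 58 28 19 8 3 4 1 0]
t=10: x=[67.3297 59.4796 53.5939 29.6547 18.4359 8.6285 3.7137 3.6118 1.2732 0.1207] k=[66 64 54 25 17 10 2 8 3 0]
t=11: x=[64.1370 61.6867 50.6081 26.6977 16.8037 9.8160 3.6332 6.8666 3.3409 0.3622] k=[62 57 56 24 20 7 1 5 3 0]
t=12: x=[59.6635 55.9587 51.2316 26.5057 18.6283 7.7492 2.1641 4.3966 2.9844 0.3622] k=[62 51 48 31 17 3 1 2 0 3]
t=13: x=[58.9564 50.3583 45.1709 30.5728 16.6903 4.3474 1.3539 1.6893 0.5953 2.7838] k=[60 54 48 26 19 2 3 0 4 1]
t=14: x=[57.4987 52.4557 44.9411 27.0029 17.5284 4.0396 2.5566 0.8218 3.3047 1.4112] k=[58 53 50 22 20 1 1 1 0 0]
t=15: x=[55.5764 51.6785 45.9056 24.3126 17.7207 3.1610 1.0066 0.9035 0.1191 0.0000] k=[53 47 41 19 14 7 6 2 0 0]
t=16: x=[50.3928 45.4227 37.9761 20.3543 13.5087 7.6349 5.6906 2.2759 0.2382 0.0000] k=[51 48 42 18 19 12 6 5 2 0]
t=17: x=[48.7258 46.0777 38.7395 20.2759 17.7553 12.0327 6.6159 4.8654 2.1885 0.2415] k=[48 49 43 20 23 9 7 2 5 0]
t=18: x=[46.1770 46.6182 39.8462 22.3490 20.6817 10.3080 6.6964 2.9796 4.2187 0.6036] k=[44 42 44 21 20 15 4 0 3 5]

0.0006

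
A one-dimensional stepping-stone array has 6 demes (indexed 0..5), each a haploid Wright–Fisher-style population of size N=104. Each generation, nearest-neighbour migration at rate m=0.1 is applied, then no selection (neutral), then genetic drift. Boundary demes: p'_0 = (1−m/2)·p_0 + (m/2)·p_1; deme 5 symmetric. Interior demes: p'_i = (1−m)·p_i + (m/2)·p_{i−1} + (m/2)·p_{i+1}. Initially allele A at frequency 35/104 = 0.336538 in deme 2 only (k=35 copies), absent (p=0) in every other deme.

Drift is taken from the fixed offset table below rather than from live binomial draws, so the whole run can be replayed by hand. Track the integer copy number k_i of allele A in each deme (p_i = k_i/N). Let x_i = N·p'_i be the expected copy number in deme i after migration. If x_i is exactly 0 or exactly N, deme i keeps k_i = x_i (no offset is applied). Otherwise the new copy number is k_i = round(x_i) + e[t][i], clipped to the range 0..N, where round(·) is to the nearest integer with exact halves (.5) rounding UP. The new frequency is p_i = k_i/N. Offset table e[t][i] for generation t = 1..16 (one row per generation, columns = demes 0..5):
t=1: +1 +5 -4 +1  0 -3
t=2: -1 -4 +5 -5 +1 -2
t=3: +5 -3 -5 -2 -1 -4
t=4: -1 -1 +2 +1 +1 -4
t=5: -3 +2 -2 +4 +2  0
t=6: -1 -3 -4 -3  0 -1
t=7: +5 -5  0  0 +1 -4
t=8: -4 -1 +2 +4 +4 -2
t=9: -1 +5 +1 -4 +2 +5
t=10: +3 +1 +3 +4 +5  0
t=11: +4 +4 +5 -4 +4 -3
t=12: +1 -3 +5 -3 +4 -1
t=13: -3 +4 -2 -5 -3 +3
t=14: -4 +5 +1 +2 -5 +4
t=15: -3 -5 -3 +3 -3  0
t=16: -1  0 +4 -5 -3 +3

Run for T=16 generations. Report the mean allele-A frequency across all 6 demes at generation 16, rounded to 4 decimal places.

0.0817

t=0: k=[0 0 35 0 0 0]
t=1: x=[0.0000 1.7500 31.5000 1.7500 0.0000 0.0000] k=[0 7 28 3 0 0]
t=2: x=[0.3500 7.7000 25.7000 4.1000 0.1500 0.0000] k=[0 4 31 0 1 0]
t=3: x=[0.2000 5.1500 28.1000 1.6000 0.9000 0.0500] k=[5 2 23 0 0 0]
t=4: x=[4.8500 3.2000 20.8000 1.1500 0.0000 0.0000] k=[4 2 23 2 0 0]
t=5: x=[3.9000 3.1500 20.9000 2.9500 0.1000 0.0000] k=[1 5 19 7 2 0]
t=6: x=[1.2000 5.5000 17.7000 7.3500 2.1500 0.1000] k=[0 3 14 4 2 0]
t=7: x=[0.1500 3.4000 12.9500 4.4000 2.0000 0.1000] k=[5 0 13 4 3 0]
t=8: x=[4.7500 0.9000 11.9000 4.4000 2.9000 0.1500] k=[1 0 14 8 7 0]
t=9: x=[0.9500 0.7500 13.0000 8.2500 6.7000 0.3500] k=[0 6 14 4 9 5]
t=10: x=[0.3000 6.1000 13.1000 4.7500 8.5500 5.2000] k=[3 7 16 9 14 5]
t=11: x=[3.2000 7.2500 15.2000 9.6000 13.3000 5.4500] k=[7 11 20 6 17 2]
t=12: x=[7.2000 11.2500 18.8500 7.2500 15.7000 2.7500] k=[8 8 24 4 20 2]
t=13: x=[8.0000 8.8000 22.2000 5.8000 18.3000 2.9000] k=[5 13 20 1 15 6]
t=14: x=[5.4000 12.9500 18.7000 2.6500 13.8500 6.4500] k=[1 18 20 5 9 10]
t=15: x=[1.8500 17.2500 19.1500 5.9500 8.8500 9.9500] k=[0 12 16 9 6 10]
t=16: x=[0.6000 11.6000 15.4500 9.2000 6.3500 9.8000] k=[0 12 19 4 3 13]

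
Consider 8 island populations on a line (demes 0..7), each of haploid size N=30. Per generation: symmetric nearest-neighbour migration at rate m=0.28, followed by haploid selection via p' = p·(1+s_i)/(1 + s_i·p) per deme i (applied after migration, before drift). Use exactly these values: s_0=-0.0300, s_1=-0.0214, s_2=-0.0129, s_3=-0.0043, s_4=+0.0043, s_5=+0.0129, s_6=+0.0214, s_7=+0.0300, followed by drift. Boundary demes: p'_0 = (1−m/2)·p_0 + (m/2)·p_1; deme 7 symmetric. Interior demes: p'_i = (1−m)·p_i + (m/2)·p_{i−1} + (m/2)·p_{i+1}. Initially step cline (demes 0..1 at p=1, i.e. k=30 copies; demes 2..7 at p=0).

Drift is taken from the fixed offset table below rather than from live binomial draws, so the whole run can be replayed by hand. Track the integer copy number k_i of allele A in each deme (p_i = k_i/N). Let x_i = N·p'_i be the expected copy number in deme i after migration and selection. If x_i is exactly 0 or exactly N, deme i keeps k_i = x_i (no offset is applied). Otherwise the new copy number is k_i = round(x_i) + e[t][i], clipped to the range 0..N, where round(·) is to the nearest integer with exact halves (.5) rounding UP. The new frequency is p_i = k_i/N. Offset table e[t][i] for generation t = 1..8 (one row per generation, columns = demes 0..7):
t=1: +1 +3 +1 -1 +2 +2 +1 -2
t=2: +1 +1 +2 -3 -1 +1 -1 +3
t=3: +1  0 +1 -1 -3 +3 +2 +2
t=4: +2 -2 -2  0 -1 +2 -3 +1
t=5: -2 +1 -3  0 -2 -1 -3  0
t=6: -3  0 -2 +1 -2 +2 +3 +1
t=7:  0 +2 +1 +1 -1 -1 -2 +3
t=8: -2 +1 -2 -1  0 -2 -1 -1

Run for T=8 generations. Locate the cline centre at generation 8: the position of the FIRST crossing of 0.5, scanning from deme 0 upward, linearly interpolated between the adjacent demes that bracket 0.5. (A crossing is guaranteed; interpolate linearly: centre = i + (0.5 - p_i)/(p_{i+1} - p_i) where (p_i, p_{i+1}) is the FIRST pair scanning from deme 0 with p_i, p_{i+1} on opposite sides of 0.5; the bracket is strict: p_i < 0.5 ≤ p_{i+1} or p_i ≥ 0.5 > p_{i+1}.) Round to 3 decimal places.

1.417

t=0: k=[30 30 0 0 0 0 0 0]
t=1: x=[30.0000 25.7213 4.1533 0.0000 0.0000 0.0000 0.0000 0.0000] k=[30 29 5 0 0 0 0 0]
t=2: x=[29.8557 25.7009 7.5862 0.6971 0.0000 0.0000 0.0000 0.0000] k=[30 27 10 0 0 0 0 0]
t=3: x=[29.5672 24.9498 10.8898 1.3943 0.0000 0.0000 0.0000 0.0000] k=[30 25 12 0 0 0 0 0]
t=4: x=[29.2789 23.7739 12.0463 1.6732 0.0000 0.0000 0.0000 0.0000] k=[30 22 10 2 0 0 0 0]
t=5: x=[28.8467 21.3071 10.4713 2.8289 0.2812 0.0000 0.0000 0.0000] k=[27 22 7 3 0 0 0 0]
t=6: x=[26.2001 20.4598 8.4609 3.1279 0.4218 0.0000 0.0000 0.0000] k=[23 20 6 4 0 0 0 0]
t=7: x=[22.4086 18.3060 7.6060 3.7060 0.5624 0.0000 0.0000 0.0000] k=[22 20 9 5 0 0 0 0]
t=8: x=[21.5362 18.5874 9.8937 4.8425 0.7029 0.0000 0.0000 0.0000] k=[20 20 8 4 1 0 0 0]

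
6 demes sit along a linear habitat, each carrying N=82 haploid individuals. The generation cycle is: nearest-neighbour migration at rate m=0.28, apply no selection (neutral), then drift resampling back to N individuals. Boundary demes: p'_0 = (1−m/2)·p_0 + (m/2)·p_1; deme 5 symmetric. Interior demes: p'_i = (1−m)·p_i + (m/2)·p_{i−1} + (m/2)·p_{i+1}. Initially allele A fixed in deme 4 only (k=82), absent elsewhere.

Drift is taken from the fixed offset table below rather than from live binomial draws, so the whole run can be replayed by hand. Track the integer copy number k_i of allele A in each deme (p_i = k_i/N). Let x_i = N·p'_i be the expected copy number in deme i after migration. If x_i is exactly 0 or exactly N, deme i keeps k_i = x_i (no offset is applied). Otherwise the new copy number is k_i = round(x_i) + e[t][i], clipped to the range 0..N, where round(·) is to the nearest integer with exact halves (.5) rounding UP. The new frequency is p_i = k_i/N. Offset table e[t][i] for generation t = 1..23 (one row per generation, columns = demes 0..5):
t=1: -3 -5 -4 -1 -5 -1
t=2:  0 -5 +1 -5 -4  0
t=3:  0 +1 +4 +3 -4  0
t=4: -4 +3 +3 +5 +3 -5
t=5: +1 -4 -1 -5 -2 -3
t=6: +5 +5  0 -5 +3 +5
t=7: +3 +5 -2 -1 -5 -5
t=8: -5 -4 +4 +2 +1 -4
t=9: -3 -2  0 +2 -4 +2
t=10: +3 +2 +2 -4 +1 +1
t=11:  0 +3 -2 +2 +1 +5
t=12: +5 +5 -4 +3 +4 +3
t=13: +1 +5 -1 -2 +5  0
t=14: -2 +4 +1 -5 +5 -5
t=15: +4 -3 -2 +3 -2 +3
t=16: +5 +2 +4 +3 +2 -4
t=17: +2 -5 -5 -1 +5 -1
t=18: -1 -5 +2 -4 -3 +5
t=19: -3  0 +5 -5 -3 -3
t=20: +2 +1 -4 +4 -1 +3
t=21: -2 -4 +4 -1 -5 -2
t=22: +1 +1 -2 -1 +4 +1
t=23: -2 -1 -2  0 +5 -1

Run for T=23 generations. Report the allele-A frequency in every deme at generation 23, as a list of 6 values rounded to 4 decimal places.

[0.1463, 0.1463, 0.1463, 0.1707, 0.2683, 0.2195]

t=0: k=[0 0 0 0 82 0]
t=1: x=[0.0000 0.0000 0.0000 11.4800 59.0400 11.4800] k=[0 0 0 10 54 10]
t=2: x=[0.0000 0.0000 1.4000 14.7600 41.6800 16.1600] k=[0 0 2 10 38 16]
t=3: x=[0.0000 0.2800 2.8400 12.8000 31.0000 19.0800] k=[0 1 7 16 27 19]
t=4: x=[0.1400 1.7000 7.4200 16.2800 24.3400 20.1200] k=[0 5 10 21 27 15]
t=5: x=[0.7000 5.0000 10.8400 20.3000 24.4800 16.6800] k=[2 1 10 15 22 14]
t=6: x=[1.8600 2.4000 9.4400 15.2800 19.9000 15.1200] k=[7 7 9 10 23 20]
t=7: x=[7.0000 7.2800 8.8600 11.6800 20.7600 20.4200] k=[10 12 7 11 16 15]
t=8: x=[10.2800 11.0200 8.2600 11.1400 15.1600 15.1400] k=[5 7 12 13 16 11]
t=9: x=[5.2800 7.4200 11.4400 13.2800 14.8800 11.7000] k=[2 5 11 15 11 14]
t=10: x=[2.4200 5.4200 10.7200 13.8800 11.9800 13.5800] k=[5 7 13 10 13 15]
t=11: x=[5.2800 7.5600 11.7400 10.8400 12.8600 14.7200] k=[5 11 10 13 14 20]
t=12: x=[5.8400 10.0200 10.5600 12.7200 14.7000 19.1600] k=[11 15 7 16 19 22]
t=13: x=[11.5600 13.3200 9.3800 15.1600 19.0000 21.5800] k=[13 18 8 13 24 22]
t=14: x=[13.7000 15.9000 10.1000 13.8400 22.1800 22.2800] k=[12 20 11 9 27 17]
t=15: x=[13.1200 17.6200 11.9800 11.8000 23.0800 18.4000] k=[17 15 10 15 21 21]
t=16: x=[16.7200 14.5800 11.4000 15.1400 20.1600 21.0000] k=[22 17 15 18 22 17]
t=17: x=[21.3000 17.4200 15.7000 18.1400 20.7400 17.7000] k=[23 12 11 17 26 17]
t=18: x=[21.4600 13.4000 11.9800 17.4200 23.4800 18.2600] k=[20 8 14 13 20 23]
t=19: x=[18.3200 10.5200 13.0200 14.1200 19.4400 22.5800] k=[15 11 18 9 16 20]
t=20: x=[14.4400 12.5400 15.7600 11.2400 15.5800 19.4400] k=[16 14 12 15 15 22]
t=21: x=[15.7200 14.0000 12.7000 14.5800 15.9800 21.0200] k=[14 10 17 14 11 19]
t=22: x=[13.4400 11.5400 15.6000 14.0000 12.5400 17.8800] k=[14 13 14 13 17 19]
t=23: x=[13.8600 13.2800 13.7200 13.7000 16.7200 18.7200] k=[12 12 12 14 22 18]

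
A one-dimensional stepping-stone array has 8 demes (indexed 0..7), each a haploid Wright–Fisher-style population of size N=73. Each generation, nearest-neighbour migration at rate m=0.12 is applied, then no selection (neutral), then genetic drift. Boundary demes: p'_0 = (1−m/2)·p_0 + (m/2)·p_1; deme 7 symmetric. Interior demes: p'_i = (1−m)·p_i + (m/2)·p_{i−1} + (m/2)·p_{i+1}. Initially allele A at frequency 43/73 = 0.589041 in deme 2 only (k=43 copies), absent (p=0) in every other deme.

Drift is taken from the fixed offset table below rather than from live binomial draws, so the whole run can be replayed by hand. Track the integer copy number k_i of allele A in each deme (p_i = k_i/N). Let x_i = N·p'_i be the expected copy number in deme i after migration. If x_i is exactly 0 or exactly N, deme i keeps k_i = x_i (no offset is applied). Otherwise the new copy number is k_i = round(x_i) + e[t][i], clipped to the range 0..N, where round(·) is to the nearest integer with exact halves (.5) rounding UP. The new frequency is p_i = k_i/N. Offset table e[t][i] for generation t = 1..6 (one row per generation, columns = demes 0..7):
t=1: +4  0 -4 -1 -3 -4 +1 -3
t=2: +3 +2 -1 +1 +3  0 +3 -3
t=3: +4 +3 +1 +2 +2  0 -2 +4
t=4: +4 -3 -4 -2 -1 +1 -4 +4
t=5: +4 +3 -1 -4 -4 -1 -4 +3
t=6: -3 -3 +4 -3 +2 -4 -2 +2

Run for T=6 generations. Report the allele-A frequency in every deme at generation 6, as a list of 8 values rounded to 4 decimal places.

[0.1644, 0.1370, 0.2877, 0.0274, 0.0274, 0.0000, 0.0000, 0.0000]

t=0: k=[0 0 43 0 0 0 0 0]
t=1: x=[0.0000 2.5800 37.8400 2.5800 0.0000 0.0000 0.0000 0.0000] k=[0 3 34 2 0 0 0 0]
t=2: x=[0.1800 4.6800 30.2200 3.8000 0.1200 0.0000 0.0000 0.0000] k=[3 7 29 5 3 0 0 0]
t=3: x=[3.2400 8.0800 26.2400 6.3200 2.9400 0.1800 0.0000 0.0000] k=[7 11 27 8 5 0 0 0]
t=4: x=[7.2400 11.7200 24.9000 8.9600 4.8800 0.3000 0.0000 0.0000] k=[11 9 21 7 4 1 0 0]
t=5: x=[10.8800 9.8400 19.4400 7.6600 4.0000 1.1200 0.0600 0.0000] k=[15 13 18 4 0 0 0 0]
t=6: x=[14.8800 13.4200 16.8600 4.6000 0.2400 0.0000 0.0000 0.0000] k=[12 10 21 2 2 0 0 0]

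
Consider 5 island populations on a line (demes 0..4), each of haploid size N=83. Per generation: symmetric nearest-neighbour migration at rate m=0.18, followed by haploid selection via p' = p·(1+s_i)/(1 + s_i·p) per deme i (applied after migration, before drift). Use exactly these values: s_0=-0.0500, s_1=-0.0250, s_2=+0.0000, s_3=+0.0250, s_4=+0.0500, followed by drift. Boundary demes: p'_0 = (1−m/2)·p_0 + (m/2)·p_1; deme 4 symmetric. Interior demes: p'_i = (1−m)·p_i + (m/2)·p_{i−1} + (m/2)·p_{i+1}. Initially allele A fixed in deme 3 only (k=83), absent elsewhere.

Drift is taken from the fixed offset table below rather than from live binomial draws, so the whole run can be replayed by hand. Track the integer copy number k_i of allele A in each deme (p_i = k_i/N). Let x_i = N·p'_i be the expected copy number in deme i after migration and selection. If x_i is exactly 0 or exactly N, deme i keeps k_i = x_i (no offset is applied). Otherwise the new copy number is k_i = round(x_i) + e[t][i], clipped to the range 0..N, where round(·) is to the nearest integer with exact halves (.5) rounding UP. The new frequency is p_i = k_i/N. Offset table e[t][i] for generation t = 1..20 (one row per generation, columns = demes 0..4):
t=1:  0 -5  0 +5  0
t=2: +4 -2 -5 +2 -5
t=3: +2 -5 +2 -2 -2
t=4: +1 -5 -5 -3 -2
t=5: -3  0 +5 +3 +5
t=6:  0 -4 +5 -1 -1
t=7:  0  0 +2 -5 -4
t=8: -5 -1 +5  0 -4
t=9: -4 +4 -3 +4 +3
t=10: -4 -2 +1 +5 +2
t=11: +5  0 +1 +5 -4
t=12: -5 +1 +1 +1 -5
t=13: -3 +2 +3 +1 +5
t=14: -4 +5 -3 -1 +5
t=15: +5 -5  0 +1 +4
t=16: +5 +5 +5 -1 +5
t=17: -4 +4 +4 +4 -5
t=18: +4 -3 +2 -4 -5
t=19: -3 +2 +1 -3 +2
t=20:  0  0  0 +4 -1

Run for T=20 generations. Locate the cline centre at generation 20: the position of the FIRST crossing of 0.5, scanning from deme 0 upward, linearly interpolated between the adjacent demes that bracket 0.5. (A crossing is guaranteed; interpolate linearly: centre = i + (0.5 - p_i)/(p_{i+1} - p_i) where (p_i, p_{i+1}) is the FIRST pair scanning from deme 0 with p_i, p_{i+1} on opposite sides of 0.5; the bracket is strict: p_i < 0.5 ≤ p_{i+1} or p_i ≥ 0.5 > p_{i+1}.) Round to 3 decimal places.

3.750

t=0: k=[0 0 0 83 0]
t=1: x=[0.0000 0.0000 7.4700 68.3601 7.8084] k=[0 0 7 73 8]
t=2: x=[0.0000 0.6144 12.3100 61.6045 14.4222] k=[0 0 7 64 9]
t=3: x=[0.0000 0.6144 11.5000 54.3847 14.5254] k=[0 0 14 52 13]
t=4: x=[0.0000 1.2290 16.1600 45.5780 17.1648] k=[0 0 11 43 15]
t=5: x=[0.0000 0.9655 12.8900 38.1084 18.2039] k=[0 1 18 41 23]
t=6: x=[0.0855 2.3807 18.5400 37.8178 25.4732] k=[0 0 24 37 24]
t=7: x=[0.0000 2.1074 23.0100 35.1594 26.0338] k=[0 2 25 30 22]
t=8: x=[0.1710 3.7972 23.3800 29.2963 23.5339] k=[0 3 28 29 20]
t=9: x=[0.2565 4.8628 25.8400 28.5608 21.5800] k=[0 9 23 33 25]
t=10: x=[0.7699 9.2401 22.6400 31.8633 26.5940] k=[0 7 24 37 29]
t=11: x=[0.5987 7.7209 23.6400 35.6112 30.6571] k=[6 8 25 41 27]
t=12: x=[5.8929 9.1420 24.9100 38.8098 29.1763] k=[1 10 26 40 24]
t=13: x=[1.7214 10.3975 25.8200 37.8077 26.3088] k=[0 12 29 39 31]
t=14: x=[1.0267 12.1844 28.3700 37.8879 32.6815] k=[0 17 25 37 38]
t=15: x=[1.4548 15.8626 25.3600 36.5142 38.9167] k=[6 11 25 38 43]
t=16: x=[6.1514 11.5559 24.9100 37.7877 43.5609] k=[11 17 30 37 49]
t=17: x=[11.0397 17.2810 29.4600 37.9581 48.9043] k=[7 21 33 42 44]
t=18: x=[7.8862 20.4276 32.7300 41.8824 44.8277] k=[12 17 35 38 40]
t=19: x=[11.9169 17.8132 33.6500 38.4191 40.8315] k=[9 20 35 35 43]
t=20: x=[9.5480 19.9735 33.6500 36.2233 43.2914] k=[10 20 34 40 42]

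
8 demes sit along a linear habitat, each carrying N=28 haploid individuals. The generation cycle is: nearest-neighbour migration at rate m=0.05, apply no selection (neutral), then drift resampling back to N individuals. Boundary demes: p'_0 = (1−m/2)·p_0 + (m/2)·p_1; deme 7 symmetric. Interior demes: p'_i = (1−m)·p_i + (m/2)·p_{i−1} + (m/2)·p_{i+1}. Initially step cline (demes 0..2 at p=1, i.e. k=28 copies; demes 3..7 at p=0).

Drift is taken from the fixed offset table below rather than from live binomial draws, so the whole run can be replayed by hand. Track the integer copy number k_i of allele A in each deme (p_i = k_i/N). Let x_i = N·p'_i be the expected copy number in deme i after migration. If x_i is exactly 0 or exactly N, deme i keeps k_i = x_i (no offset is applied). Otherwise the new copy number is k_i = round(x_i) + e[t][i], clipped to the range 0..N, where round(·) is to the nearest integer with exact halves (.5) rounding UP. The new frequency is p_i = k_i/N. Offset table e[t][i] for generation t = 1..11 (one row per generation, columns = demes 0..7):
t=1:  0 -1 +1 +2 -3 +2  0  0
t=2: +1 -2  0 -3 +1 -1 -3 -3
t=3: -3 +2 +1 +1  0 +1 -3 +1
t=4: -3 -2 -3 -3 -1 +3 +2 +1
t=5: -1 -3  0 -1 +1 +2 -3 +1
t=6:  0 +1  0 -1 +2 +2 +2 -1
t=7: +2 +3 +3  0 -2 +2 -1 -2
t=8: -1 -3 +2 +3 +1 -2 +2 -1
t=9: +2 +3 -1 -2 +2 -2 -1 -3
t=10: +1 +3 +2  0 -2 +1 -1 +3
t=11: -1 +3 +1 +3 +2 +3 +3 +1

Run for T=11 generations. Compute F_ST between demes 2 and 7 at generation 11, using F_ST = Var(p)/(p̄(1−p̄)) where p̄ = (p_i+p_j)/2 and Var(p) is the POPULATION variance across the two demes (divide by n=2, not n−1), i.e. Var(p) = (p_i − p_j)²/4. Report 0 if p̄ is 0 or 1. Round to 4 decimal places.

0.6826

t=0: k=[28 28 28 0 0 0 0 0]
t=1: x=[28.0000 28.0000 27.3000 0.7000 0.0000 0.0000 0.0000 0.0000] k=[28 28 28 3 0 0 0 0]
t=2: x=[28.0000 28.0000 27.3750 3.5500 0.0750 0.0000 0.0000 0.0000] k=[28 28 27 1 1 0 0 0]
t=3: x=[28.0000 27.9750 26.3750 1.6500 0.9750 0.0250 0.0000 0.0000] k=[28 28 27 3 1 1 0 0]
t=4: x=[28.0000 27.9750 26.4250 3.5500 1.0500 0.9750 0.0250 0.0000] k=[28 26 23 1 0 4 2 0]
t=5: x=[27.9500 25.9750 22.5250 1.5250 0.1250 3.8500 2.0000 0.0500] k=[27 23 23 1 1 6 0 1]
t=6: x=[26.9000 23.1000 22.4500 1.5500 1.1250 5.7250 0.1750 0.9750] k=[27 24 22 1 3 8 2 0]
t=7: x=[26.9250 24.0250 21.5250 1.5750 3.0750 7.7250 2.1000 0.0500] k=[28 27 25 2 1 10 1 0]
t=8: x=[27.9750 26.9750 24.4750 2.5500 1.2500 9.5500 1.2000 0.0250] k=[27 24 26 6 2 8 3 0]
t=9: x=[26.9250 24.1250 25.4500 6.4000 2.2500 7.7250 3.0500 0.0750] k=[28 27 24 4 4 6 2 0]
t=10: x=[27.9750 26.9500 23.5750 4.5000 4.0500 5.8500 2.0500 0.0500] k=[28 28 26 5 2 7 1 3]
t=11: x=[28.0000 27.9500 25.5250 5.4500 2.2000 6.7250 1.2000 2.9500] k=[28 28 27 8 4 10 4 4]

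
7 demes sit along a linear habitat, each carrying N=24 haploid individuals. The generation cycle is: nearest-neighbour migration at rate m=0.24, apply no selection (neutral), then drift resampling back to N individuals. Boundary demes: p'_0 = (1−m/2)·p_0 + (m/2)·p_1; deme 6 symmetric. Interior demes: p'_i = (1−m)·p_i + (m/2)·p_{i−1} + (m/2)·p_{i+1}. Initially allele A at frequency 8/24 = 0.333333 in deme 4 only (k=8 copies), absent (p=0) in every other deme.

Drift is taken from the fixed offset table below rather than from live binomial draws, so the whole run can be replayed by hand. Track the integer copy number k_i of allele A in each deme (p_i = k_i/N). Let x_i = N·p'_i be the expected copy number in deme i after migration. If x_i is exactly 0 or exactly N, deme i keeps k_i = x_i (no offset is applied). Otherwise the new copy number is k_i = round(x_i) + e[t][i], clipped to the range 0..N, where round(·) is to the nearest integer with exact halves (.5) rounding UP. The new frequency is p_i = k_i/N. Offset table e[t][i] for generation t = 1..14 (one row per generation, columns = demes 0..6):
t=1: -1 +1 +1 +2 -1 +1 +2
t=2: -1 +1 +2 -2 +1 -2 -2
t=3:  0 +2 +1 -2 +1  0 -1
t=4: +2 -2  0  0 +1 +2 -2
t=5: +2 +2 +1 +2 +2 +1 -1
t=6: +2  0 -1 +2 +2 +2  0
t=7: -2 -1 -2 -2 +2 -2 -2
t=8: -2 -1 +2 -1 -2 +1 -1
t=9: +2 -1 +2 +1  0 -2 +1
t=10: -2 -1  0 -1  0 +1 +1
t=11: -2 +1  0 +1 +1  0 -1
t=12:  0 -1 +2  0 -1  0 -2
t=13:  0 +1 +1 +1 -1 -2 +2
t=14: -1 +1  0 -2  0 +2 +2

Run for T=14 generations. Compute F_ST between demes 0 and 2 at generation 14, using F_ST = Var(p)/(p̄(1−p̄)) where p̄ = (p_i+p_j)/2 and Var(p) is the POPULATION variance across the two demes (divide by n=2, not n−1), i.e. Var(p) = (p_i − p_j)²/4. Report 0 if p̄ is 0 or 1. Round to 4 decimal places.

0.1163

t=0: k=[0 0 0 0 8 0 0]
t=1: x=[0.0000 0.0000 0.0000 0.9600 6.0800 0.9600 0.0000] k=[0 0 0 3 5 2 0]
t=2: x=[0.0000 0.0000 0.3600 2.8800 4.4000 2.1200 0.2400] k=[0 0 2 1 5 0 0]
t=3: x=[0.0000 0.2400 1.6400 1.6000 3.9200 0.6000 0.0000] k=[0 2 3 0 5 1 0]
t=4: x=[0.2400 1.8800 2.5200 0.9600 3.9200 1.3600 0.1200] k=[2 0 3 1 5 3 0]
t=5: x=[1.7600 0.6000 2.4000 1.7200 4.2800 2.8800 0.3600] k=[4 3 3 4 6 4 0]
t=6: x=[3.8800 3.1200 3.1200 4.1200 5.5200 3.7600 0.4800] k=[6 3 2 6 8 6 0]
t=7: x=[5.6400 3.2400 2.6000 5.7600 7.5200 5.5200 0.7200] k=[4 2 1 4 10 4 0]
t=8: x=[3.7600 2.1200 1.4800 4.3600 8.5600 4.2400 0.4800] k=[2 1 3 3 7 5 0]
t=9: x=[1.8800 1.3600 2.7600 3.4800 6.2800 4.6400 0.6000] k=[4 0 5 4 6 3 2]
t=10: x=[3.5200 1.0800 4.2800 4.3600 5.4000 3.2400 2.1200] k=[2 0 4 3 5 4 3]
t=11: x=[1.7600 0.7200 3.4000 3.3600 4.6400 4.0000 3.1200] k=[0 2 3 4 6 4 2]
t=12: x=[0.2400 1.8800 3.0000 4.1200 5.5200 4.0000 2.2400] k=[0 1 5 4 5 4 0]
t=13: x=[0.1200 1.3600 4.4000 4.2400 4.7600 3.6400 0.4800] k=[0 2 5 5 4 2 2]
t=14: x=[0.2400 2.1200 4.6400 4.8800 3.8800 2.2400 2.0000] k=[0 3 5 3 4 4 4]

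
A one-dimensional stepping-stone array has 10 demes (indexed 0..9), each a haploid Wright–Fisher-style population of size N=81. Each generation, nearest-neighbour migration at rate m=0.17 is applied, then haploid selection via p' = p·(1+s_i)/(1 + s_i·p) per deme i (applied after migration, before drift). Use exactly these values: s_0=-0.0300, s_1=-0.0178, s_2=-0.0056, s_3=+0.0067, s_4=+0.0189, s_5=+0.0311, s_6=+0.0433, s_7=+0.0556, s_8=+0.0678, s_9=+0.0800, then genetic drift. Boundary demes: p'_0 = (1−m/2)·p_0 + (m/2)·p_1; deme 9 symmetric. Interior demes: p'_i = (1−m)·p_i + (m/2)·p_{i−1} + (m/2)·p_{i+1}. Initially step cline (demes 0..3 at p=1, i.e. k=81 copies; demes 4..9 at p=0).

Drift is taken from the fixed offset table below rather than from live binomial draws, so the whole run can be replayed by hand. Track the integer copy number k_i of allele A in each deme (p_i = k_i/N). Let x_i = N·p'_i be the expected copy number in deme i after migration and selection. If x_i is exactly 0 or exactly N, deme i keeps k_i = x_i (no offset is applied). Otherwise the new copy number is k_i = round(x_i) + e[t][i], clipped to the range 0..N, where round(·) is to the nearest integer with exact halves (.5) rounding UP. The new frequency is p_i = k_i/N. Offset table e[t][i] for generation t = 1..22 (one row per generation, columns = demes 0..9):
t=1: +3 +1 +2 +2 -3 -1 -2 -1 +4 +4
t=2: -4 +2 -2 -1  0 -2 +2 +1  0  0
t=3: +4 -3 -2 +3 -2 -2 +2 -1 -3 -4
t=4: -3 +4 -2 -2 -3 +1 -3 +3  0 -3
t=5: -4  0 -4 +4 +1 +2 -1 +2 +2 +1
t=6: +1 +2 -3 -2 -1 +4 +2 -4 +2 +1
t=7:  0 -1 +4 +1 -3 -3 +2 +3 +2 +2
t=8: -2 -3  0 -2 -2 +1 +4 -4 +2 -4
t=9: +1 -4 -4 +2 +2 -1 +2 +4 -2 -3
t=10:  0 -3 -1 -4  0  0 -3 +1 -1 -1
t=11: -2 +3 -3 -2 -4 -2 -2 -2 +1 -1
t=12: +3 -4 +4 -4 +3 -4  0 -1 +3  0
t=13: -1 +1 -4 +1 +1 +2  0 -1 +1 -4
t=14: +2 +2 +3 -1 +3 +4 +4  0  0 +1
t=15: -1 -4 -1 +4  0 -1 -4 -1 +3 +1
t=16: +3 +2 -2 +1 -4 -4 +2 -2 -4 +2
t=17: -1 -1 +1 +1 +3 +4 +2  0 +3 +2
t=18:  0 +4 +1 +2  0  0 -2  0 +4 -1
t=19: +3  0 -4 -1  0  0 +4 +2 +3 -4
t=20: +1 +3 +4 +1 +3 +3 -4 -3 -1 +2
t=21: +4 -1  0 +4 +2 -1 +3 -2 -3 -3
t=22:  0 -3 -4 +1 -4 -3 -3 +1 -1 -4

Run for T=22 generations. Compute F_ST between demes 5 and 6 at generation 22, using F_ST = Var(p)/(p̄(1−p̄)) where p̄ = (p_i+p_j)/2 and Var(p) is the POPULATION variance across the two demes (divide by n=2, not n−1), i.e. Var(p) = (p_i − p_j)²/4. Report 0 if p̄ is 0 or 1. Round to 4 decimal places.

t=0: k=[81 81 81 81 0 0 0 0 0 0]
t=1: x=[81.0000 81.0000 81.0000 74.1570 7.0039 0.0000 0.0000 0.0000 0.0000 0.0000] k=[81 81 81 76 4 0 0 0 0 0]
t=2: x=[81.0000 81.0000 80.5726 70.3668 9.9422 0.3505 0.0000 0.0000 0.0000 0.0000] k=[81 81 79 69 10 0 0 0 0 0]
t=3: x=[81.0000 80.8269 78.3054 64.9212 14.3852 0.8761 0.0000 0.0000 0.0000 0.0000] k=[81 78 76 68 12 0 0 0 0 0]
t=4: x=[80.7371 78.0341 75.4611 64.0098 15.9788 1.0513 0.0000 0.0000 0.0000 0.0000] k=[78 81 73 62 13 2 0 0 0 0]
t=5: x=[78.1731 80.0483 72.7033 58.8775 16.4744 2.8480 0.1773 0.0000 0.0000 0.0000] k=[74 80 69 63 17 5 0 0 0 0]
t=6: x=[74.3258 78.5121 69.3692 59.7050 20.1723 5.7566 0.4433 0.0000 0.0000 0.0000] k=[75 81 66 58 19 10 2 0 0 0]
t=7: x=[75.3520 79.1834 66.5284 55.4819 21.8474 10.3585 2.6152 0.1794 0.0000 0.0000] k=[75 78 71 56 19 7 5 3 0 0]
t=8: x=[75.0903 77.0836 70.2678 54.2498 21.4187 8.0698 5.2026 3.0709 0.2722 0.0000] k=[73 74 70 52 19 9 9 0 2 0]
t=9: x=[72.8648 73.4530 68.7517 50.8515 21.2472 10.1181 8.5539 0.9864 1.7701 0.1836] k=[74 69 65 53 23 9 11 5 0 0]
t=10: x=[73.3670 68.9013 64.2455 51.5952 24.6801 10.6399 10.7078 5.3491 0.4537 0.0000] k=[73 66 63 48 25 11 8 6 0 0]
t=11: x=[72.1682 66.1231 61.8981 47.4513 26.0951 12.2500 8.3988 5.9516 0.5443 0.0000] k=[70 69 59 45 22 10 6 4 2 0]
t=12: x=[69.6203 68.0407 58.5690 44.3690 23.2441 10.9672 6.4160 4.2108 2.1320 0.1836] k=[73 64 63 40 26 7 6 3 5 0]
t=13: x=[71.9941 64.4447 61.0457 40.9002 25.9038 8.7666 6.0635 3.6070 4.6864 0.4588] k=[71 65 57 42 27 11 6 3 6 0]
t=14: x=[70.2083 64.5963 56.3087 42.1350 27.2525 12.2500 6.4160 3.6963 5.5655 0.5505] k=[72 67 59 41 30 16 10 4 6 2]
t=15: x=[71.3183 66.5328 58.0578 41.7301 30.0983 17.0893 10.3775 4.9244 5.8354 2.5214] k=[70 63 57 46 30 16 6 4 9 4]
t=16: x=[69.0991 62.8332 56.4791 45.7080 30.5253 16.7431 6.9444 4.8352 8.6436 4.7582] k=[72 65 54 47 27 13 9 3 5 7]
t=17: x=[71.1444 64.4245 54.2395 46.0278 27.8512 14.2052 9.1691 3.8748 5.3167 7.3270] k=[70 63 55 47 31 18 11 4 8 9]
t=18: x=[69.0991 62.6615 54.9008 46.4524 31.6152 18.9510 11.4092 5.1918 8.2168 9.5442] k=[69 67 56 48 32 19 9 5 12 9]
t=19: x=[68.5116 66.0169 56.1584 47.4513 32.6191 19.7081 9.8716 6.2396 11.7959 9.9049] k=[72 66 52 46 33 20 14 8 15 6]
t=20: x=[71.2313 65.0916 52.5765 45.5382 33.3668 21.0689 14.4977 9.5515 14.4004 7.2577] k=[72 68 57 47 36 24 10 7 13 9]
t=21: x=[71.4054 67.2006 56.9902 47.0468 36.2897 24.3483 11.3422 8.1533 12.8432 9.9950] k=[75 66 57 51 38 23 14 6 10 7]
t=22: x=[74.0437 65.7792 57.1606 50.5320 38.2077 24.0243 14.5851 7.3748 9.9642 7.7797] k=[74 63 53 52 34 21 12 8 9 4]

0.0190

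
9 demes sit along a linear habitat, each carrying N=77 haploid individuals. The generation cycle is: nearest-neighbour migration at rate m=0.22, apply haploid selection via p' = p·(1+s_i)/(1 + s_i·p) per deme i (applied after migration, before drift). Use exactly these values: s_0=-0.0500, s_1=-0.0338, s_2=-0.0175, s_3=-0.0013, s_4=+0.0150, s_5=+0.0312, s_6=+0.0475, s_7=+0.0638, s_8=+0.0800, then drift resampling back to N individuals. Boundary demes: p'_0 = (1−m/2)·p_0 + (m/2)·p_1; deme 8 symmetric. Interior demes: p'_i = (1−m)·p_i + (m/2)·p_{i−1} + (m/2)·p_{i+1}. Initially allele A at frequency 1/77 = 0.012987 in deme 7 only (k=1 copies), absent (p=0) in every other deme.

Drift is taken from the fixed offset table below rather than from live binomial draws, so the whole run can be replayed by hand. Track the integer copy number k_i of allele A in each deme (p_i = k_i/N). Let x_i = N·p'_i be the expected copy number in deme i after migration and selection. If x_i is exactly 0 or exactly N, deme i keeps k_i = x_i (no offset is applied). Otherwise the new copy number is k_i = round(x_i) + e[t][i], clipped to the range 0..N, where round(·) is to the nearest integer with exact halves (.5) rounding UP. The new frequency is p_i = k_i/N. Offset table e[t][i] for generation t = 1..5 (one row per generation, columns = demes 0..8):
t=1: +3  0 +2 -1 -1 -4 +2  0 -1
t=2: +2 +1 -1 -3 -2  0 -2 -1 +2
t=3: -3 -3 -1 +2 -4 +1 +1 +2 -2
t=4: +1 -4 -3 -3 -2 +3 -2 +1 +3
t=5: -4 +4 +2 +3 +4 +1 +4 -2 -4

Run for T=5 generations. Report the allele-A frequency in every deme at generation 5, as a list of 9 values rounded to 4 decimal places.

[0.0000, 0.0000, 0.0000, 0.0000, 0.0000, 0.0000, 0.0519, 0.0130, 0.0000]

t=0: k=[0 0 0 0 0 0 0 1 0]
t=1: x=[0.0000 0.0000 0.0000 0.0000 0.0000 0.0000 0.1152 0.8292 0.1188] k=[0 0 0 0 0 0 2 1 0]
t=2: x=[0.0000 0.0000 0.0000 0.0000 0.0000 0.2268 1.7475 1.0629 0.1188] k=[0 0 0 0 0 0 0 0 2]
t=3: x=[0.0000 0.0000 0.0000 0.0000 0.0000 0.0000 0.0000 0.2340 1.9189] k=[0 0 0 0 0 0 0 2 0]
t=4: x=[0.0000 0.0000 0.0000 0.0000 0.0000 0.0000 0.2304 1.6574 0.2375] k=[0 0 0 0 0 0 0 3 3]
t=5: x=[0.0000 0.0000 0.0000 0.0000 0.0000 0.0000 0.3456 2.8341 3.2299] k=[0 0 0 0 0 0 4 1 0]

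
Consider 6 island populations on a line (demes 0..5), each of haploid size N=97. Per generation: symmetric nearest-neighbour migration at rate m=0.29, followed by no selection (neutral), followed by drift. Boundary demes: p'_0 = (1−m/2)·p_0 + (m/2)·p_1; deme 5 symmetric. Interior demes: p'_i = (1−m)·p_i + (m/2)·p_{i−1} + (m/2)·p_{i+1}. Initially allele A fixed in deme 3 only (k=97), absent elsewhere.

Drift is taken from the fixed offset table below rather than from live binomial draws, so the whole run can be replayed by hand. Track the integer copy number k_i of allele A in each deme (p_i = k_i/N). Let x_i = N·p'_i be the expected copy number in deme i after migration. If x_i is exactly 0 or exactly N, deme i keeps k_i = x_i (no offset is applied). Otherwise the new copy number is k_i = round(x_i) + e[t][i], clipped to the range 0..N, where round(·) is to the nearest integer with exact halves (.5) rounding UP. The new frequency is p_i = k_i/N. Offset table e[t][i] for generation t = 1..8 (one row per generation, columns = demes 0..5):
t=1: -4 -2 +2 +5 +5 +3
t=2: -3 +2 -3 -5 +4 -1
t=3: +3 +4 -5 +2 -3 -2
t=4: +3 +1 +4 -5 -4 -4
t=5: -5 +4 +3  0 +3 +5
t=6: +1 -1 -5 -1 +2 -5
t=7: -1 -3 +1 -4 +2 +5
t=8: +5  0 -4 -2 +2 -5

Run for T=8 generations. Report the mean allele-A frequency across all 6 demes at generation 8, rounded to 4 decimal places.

t=0: k=[0 0 0 97 0 0]
t=1: x=[0.0000 0.0000 14.0650 68.8700 14.0650 0.0000] k=[0 0 16 74 19 0]
t=2: x=[0.0000 2.3200 22.0900 57.6150 24.2200 2.7550] k=[0 4 19 53 28 2]
t=3: x=[0.5800 5.5950 21.7550 44.4450 27.8550 5.7700] k=[4 10 17 46 25 4]
t=4: x=[4.8700 10.1450 20.1900 38.7500 25.0000 7.0450] k=[8 11 24 34 21 3]
t=5: x=[8.4350 12.4500 23.5650 30.6650 20.2750 5.6100] k=[3 16 27 31 23 11]
t=6: x=[4.8850 15.7100 25.9850 29.2600 22.4200 12.7400] k=[6 15 21 28 24 8]
t=7: x=[7.3050 14.5650 21.1450 26.4050 22.2600 10.3200] k=[6 12 22 22 24 15]
t=8: x=[6.8700 12.5800 20.5500 22.2900 22.4050 16.3050] k=[12 13 17 20 24 11]

0.1667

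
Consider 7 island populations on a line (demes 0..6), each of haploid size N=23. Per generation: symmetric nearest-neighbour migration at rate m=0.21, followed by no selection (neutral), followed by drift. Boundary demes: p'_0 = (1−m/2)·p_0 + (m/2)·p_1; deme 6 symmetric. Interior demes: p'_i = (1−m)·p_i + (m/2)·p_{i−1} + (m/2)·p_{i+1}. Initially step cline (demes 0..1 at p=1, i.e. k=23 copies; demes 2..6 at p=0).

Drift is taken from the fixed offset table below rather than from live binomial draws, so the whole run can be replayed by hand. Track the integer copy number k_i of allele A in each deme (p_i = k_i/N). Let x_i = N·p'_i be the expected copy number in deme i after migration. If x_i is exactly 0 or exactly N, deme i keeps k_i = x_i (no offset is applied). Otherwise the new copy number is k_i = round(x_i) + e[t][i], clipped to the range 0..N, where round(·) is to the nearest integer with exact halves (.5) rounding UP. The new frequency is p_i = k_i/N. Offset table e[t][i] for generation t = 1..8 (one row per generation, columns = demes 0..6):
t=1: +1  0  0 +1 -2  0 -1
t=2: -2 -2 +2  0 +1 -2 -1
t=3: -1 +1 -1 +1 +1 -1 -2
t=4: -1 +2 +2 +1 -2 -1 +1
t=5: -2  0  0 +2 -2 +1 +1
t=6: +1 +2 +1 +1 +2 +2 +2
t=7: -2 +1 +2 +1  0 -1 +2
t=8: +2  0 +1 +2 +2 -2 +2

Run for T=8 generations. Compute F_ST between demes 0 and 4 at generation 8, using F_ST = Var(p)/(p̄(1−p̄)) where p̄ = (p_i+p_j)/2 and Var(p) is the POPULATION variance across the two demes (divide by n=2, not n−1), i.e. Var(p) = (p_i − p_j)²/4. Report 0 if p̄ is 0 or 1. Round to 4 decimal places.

0.3195

t=0: k=[23 23 0 0 0 0 0]
t=1: x=[23.0000 20.5850 2.4150 0.0000 0.0000 0.0000 0.0000] k=[23 21 2 0 0 0 0]
t=2: x=[22.7900 19.2150 3.7850 0.2100 0.0000 0.0000 0.0000] k=[21 17 6 0 0 0 0]
t=3: x=[20.5800 16.2650 6.5250 0.6300 0.0000 0.0000 0.0000] k=[20 17 6 2 0 0 0]
t=4: x=[19.6850 16.1600 6.7350 2.2100 0.2100 0.0000 0.0000] k=[19 18 9 3 0 0 0]
t=5: x=[18.8950 17.1600 9.3150 3.3150 0.3150 0.0000 0.0000] k=[17 17 9 5 0 0 0]
t=6: x=[17.0000 16.1600 9.4200 4.8950 0.5250 0.0000 0.0000] k=[18 18 10 6 3 0 0]
t=7: x=[18.0000 17.1600 10.4200 6.1050 3.0000 0.3150 0.0000] k=[16 18 12 7 3 0 0]
t=8: x=[16.2100 17.1600 12.1050 7.1050 3.1050 0.3150 0.0000] k=[18 17 13 9 5 0 0]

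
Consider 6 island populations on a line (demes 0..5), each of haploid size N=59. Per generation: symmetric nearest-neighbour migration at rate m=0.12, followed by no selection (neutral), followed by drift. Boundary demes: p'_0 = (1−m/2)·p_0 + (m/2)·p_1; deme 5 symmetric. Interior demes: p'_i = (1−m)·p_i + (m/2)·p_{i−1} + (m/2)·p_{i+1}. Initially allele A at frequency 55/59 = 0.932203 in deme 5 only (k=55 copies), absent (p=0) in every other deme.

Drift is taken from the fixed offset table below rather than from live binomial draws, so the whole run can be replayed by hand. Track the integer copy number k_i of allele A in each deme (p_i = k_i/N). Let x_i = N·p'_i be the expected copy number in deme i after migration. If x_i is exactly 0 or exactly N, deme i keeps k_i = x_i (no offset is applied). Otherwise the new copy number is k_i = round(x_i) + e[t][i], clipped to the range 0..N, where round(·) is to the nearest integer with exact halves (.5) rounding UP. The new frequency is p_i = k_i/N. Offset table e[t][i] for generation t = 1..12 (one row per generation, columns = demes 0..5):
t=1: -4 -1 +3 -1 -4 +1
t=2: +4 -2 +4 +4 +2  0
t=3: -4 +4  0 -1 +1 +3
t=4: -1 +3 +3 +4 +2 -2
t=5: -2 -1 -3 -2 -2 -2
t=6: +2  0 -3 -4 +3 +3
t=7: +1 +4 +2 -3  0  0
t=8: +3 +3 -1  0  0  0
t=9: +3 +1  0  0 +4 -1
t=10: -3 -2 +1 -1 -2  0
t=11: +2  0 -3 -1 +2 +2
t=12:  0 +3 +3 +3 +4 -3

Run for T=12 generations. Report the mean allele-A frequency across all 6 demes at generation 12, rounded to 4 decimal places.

0.1893

t=0: k=[0 0 0 0 0 55]
t=1: x=[0.0000 0.0000 0.0000 0.0000 3.3000 51.7000] k=[0 0 0 0 0 53]
t=2: x=[0.0000 0.0000 0.0000 0.0000 3.1800 49.8200] k=[0 0 0 0 5 50]
t=3: x=[0.0000 0.0000 0.0000 0.3000 7.4000 47.3000] k=[0 0 0 0 8 50]
t=4: x=[0.0000 0.0000 0.0000 0.4800 10.0400 47.4800] k=[0 0 0 4 12 45]
t=5: x=[0.0000 0.0000 0.2400 4.2400 13.5000 43.0200] k=[0 0 0 2 12 41]
t=6: x=[0.0000 0.0000 0.1200 2.4800 13.1400 39.2600] k=[0 0 0 0 16 42]
t=7: x=[0.0000 0.0000 0.0000 0.9600 16.6000 40.4400] k=[0 0 0 0 17 40]
t=8: x=[0.0000 0.0000 0.0000 1.0200 17.3600 38.6200] k=[0 0 0 1 17 39]
t=9: x=[0.0000 0.0000 0.0600 1.9000 17.3600 37.6800] k=[0 0 0 2 21 37]
t=10: x=[0.0000 0.0000 0.1200 3.0200 20.8200 36.0400] k=[0 0 1 2 19 36]
t=11: x=[0.0000 0.0600 1.0000 2.9600 19.0000 34.9800] k=[0 0 0 2 21 37]
t=12: x=[0.0000 0.0000 0.1200 3.0200 20.8200 36.0400] k=[0 0 3 6 25 33]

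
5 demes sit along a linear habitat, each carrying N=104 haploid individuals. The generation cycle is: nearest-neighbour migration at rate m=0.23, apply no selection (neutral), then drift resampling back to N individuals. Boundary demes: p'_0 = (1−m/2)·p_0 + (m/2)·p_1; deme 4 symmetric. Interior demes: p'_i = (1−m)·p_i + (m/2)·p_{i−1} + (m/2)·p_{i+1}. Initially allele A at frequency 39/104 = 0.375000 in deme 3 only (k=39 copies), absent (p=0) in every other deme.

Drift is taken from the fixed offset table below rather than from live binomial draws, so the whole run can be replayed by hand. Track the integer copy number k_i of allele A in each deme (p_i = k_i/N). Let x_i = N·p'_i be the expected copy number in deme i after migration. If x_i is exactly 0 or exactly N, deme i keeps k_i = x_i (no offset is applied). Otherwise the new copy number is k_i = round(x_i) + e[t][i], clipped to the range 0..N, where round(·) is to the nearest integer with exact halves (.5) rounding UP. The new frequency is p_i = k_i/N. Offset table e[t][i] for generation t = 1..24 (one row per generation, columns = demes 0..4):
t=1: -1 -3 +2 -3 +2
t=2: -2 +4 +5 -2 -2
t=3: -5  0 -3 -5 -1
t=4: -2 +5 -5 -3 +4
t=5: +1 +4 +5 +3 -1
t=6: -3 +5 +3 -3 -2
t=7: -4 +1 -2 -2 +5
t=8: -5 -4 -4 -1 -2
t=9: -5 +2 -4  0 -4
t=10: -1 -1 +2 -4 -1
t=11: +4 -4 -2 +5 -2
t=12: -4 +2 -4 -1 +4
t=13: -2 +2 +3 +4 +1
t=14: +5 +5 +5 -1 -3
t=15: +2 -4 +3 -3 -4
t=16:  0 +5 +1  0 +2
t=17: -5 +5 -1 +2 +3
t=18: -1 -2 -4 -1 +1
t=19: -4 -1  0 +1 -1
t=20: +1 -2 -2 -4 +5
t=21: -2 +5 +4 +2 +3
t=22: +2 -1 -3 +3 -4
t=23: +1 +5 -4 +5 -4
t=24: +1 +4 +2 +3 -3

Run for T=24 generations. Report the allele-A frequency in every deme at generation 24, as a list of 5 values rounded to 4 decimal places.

[0.0769, 0.1442, 0.0769, 0.1538, 0.0385]

t=0: k=[0 0 0 39 0]
t=1: x=[0.0000 0.0000 4.4850 30.0300 4.4850] k=[0 0 6 27 6]
t=2: x=[0.0000 0.6900 7.7250 22.1700 8.4150] k=[0 5 13 20 6]
t=3: x=[0.5750 5.3450 12.8850 17.5850 7.6100] k=[0 5 10 13 7]
t=4: x=[0.5750 5.0000 9.7700 11.9650 7.6900] k=[0 10 5 9 12]
t=5: x=[1.1500 8.2750 6.0350 8.8850 11.6550] k=[2 12 11 12 11]
t=6: x=[3.1500 10.7350 11.2300 11.7700 11.1150] k=[0 16 14 9 9]
t=7: x=[1.8400 13.9300 13.6550 9.5750 9.0000] k=[0 15 12 8 14]
t=8: x=[1.7250 12.9300 11.8850 9.1500 13.3100] k=[0 9 8 8 11]
t=9: x=[1.0350 7.8500 8.1150 8.3450 10.6550] k=[0 10 4 8 7]
t=10: x=[1.1500 8.1600 5.1500 7.4250 7.1150] k=[0 7 7 3 6]
t=11: x=[0.8050 6.1950 6.5400 3.8050 5.6550] k=[5 2 5 9 4]
t=12: x=[4.6550 2.6900 5.1150 7.9650 4.5750] k=[1 5 1 7 9]
t=13: x=[1.4600 4.0800 2.1500 6.5400 8.7700] k=[0 6 5 11 10]
t=14: x=[0.6900 5.1950 5.8050 10.1950 10.1150] k=[6 10 11 9 7]
t=15: x=[6.4600 9.6550 10.6550 9.0000 7.2300] k=[8 6 14 6 3]
t=16: x=[7.7700 7.1500 12.1600 6.5750 3.3450] k=[8 12 13 7 5]
t=17: x=[8.4600 11.6550 12.1950 7.4600 5.2300] k=[3 17 11 9 8]
t=18: x=[4.6100 14.7000 11.4600 9.1150 8.1150] k=[4 13 7 8 9]
t=19: x=[5.0350 11.2750 7.8050 8.0000 8.8850] k=[1 10 8 9 8]
t=20: x=[2.0350 8.7350 8.3450 8.7700 8.1150] k=[3 7 6 5 13]
t=21: x=[3.4600 6.4250 6.0000 6.0350 12.0800] k=[1 11 10 8 15]
t=22: x=[2.1500 9.7350 9.8850 9.0350 14.1950] k=[4 9 7 12 10]
t=23: x=[4.5750 8.1950 7.8050 11.1950 10.2300] k=[6 13 4 16 6]
t=24: x=[6.8050 11.1600 6.4150 13.4700 7.1500] k=[8 15 8 16 4]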